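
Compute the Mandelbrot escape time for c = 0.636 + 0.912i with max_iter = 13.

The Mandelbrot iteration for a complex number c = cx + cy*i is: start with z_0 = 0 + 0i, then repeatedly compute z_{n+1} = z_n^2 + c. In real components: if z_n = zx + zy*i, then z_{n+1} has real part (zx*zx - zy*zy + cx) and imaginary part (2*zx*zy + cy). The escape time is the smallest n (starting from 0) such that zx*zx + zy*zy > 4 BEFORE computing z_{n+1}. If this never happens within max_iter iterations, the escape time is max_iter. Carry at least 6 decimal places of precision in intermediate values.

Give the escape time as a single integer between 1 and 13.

Answer: 2

Derivation:
z_0 = 0 + 0i, c = 0.6360 + 0.9120i
Iter 1: z = 0.6360 + 0.9120i, |z|^2 = 1.2362
Iter 2: z = 0.2088 + 2.0721i, |z|^2 = 4.3370
Escaped at iteration 2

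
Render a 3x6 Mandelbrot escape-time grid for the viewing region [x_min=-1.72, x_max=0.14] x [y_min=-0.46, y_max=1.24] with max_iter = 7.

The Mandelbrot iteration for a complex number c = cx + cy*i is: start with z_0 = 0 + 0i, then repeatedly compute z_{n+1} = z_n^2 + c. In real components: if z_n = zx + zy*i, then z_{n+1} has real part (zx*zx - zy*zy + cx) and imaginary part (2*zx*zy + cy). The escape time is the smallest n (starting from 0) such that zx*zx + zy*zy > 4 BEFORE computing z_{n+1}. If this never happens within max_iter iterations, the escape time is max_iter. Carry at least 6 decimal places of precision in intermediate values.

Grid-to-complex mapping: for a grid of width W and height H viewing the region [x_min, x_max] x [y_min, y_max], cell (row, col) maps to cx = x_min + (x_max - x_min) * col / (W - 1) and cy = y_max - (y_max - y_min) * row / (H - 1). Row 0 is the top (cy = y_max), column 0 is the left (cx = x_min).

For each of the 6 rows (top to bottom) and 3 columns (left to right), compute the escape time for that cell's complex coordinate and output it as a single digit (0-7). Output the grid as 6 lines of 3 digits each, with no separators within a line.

Answer: 132
245
367
477
477
367

Derivation:
(row=0, col=0): c = -1.7200 + 1.2400i → escape time 1
(row=0, col=1): c = -0.7900 + 1.2400i → escape time 3
(row=0, col=2): c = 0.1400 + 1.2400i → escape time 2
(row=1, col=0): c = -1.7200 + 0.9000i → escape time 2
(row=1, col=1): c = -0.7900 + 0.9000i → escape time 4
(row=1, col=2): c = 0.1400 + 0.9000i → escape time 5
(row=2, col=0): c = -1.7200 + 0.5600i → escape time 3
(row=2, col=1): c = -0.7900 + 0.5600i → escape time 6
(row=2, col=2): c = 0.1400 + 0.5600i → escape time 7
(row=3, col=0): c = -1.7200 + 0.2200i → escape time 4
(row=3, col=1): c = -0.7900 + 0.2200i → escape time 7
(row=3, col=2): c = 0.1400 + 0.2200i → escape time 7
(row=4, col=0): c = -1.7200 + -0.1200i → escape time 4
(row=4, col=1): c = -0.7900 + -0.1200i → escape time 7
(row=4, col=2): c = 0.1400 + -0.1200i → escape time 7
(row=5, col=0): c = -1.7200 + -0.4600i → escape time 3
(row=5, col=1): c = -0.7900 + -0.4600i → escape time 6
(row=5, col=2): c = 0.1400 + -0.4600i → escape time 7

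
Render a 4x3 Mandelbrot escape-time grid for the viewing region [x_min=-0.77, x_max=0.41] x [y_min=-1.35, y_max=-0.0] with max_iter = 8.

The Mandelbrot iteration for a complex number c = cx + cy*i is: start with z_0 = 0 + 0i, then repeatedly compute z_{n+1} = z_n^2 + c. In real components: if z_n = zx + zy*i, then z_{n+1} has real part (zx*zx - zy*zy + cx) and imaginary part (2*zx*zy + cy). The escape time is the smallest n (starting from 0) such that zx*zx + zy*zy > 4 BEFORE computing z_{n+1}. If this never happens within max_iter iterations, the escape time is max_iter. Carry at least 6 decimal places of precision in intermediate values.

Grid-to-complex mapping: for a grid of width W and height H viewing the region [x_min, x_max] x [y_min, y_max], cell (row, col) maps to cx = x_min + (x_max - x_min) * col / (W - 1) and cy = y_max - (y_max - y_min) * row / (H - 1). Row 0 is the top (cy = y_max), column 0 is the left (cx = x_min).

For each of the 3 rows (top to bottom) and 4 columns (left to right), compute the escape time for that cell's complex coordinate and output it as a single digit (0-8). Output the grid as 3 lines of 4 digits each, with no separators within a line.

Answer: 8886
5886
2222

Derivation:
(row=0, col=0): c = -0.7700 + -0.0000i → escape time 8
(row=0, col=1): c = -0.3767 + -0.0000i → escape time 8
(row=0, col=2): c = 0.0167 + -0.0000i → escape time 8
(row=0, col=3): c = 0.4100 + -0.0000i → escape time 6
(row=1, col=0): c = -0.7700 + -0.6750i → escape time 5
(row=1, col=1): c = -0.3767 + -0.6750i → escape time 8
(row=1, col=2): c = 0.0167 + -0.6750i → escape time 8
(row=1, col=3): c = 0.4100 + -0.6750i → escape time 6
(row=2, col=0): c = -0.7700 + -1.3500i → escape time 2
(row=2, col=1): c = -0.3767 + -1.3500i → escape time 2
(row=2, col=2): c = 0.0167 + -1.3500i → escape time 2
(row=2, col=3): c = 0.4100 + -1.3500i → escape time 2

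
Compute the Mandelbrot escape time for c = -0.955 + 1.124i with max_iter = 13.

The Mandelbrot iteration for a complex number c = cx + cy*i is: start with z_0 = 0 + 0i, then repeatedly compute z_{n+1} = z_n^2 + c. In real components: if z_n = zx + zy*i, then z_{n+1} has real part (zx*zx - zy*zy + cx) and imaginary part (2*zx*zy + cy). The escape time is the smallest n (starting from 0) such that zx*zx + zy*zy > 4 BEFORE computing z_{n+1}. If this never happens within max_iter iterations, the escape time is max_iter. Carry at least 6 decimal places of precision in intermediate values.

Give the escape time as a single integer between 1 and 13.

z_0 = 0 + 0i, c = -0.9550 + 1.1240i
Iter 1: z = -0.9550 + 1.1240i, |z|^2 = 2.1754
Iter 2: z = -1.3064 + -1.0228i, |z|^2 = 2.7528
Iter 3: z = -0.2946 + 3.7964i, |z|^2 = 14.4993
Escaped at iteration 3

Answer: 3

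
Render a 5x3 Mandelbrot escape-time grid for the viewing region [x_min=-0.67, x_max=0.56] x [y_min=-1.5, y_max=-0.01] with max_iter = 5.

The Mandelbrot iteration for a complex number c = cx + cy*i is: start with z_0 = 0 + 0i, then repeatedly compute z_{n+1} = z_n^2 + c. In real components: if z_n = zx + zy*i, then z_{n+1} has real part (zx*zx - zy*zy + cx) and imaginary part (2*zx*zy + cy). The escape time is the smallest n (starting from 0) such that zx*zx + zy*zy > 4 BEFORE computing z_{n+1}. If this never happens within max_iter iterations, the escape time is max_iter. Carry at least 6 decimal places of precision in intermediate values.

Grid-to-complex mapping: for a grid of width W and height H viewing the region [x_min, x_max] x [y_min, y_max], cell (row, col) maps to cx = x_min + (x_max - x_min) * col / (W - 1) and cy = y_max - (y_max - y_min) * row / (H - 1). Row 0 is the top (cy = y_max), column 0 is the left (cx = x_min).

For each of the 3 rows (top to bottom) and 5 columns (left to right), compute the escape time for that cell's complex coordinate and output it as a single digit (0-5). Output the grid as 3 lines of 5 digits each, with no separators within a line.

(row=0, col=0): c = -0.6700 + -0.0100i → escape time 5
(row=0, col=1): c = -0.3625 + -0.0100i → escape time 5
(row=0, col=2): c = -0.0550 + -0.0100i → escape time 5
(row=0, col=3): c = 0.2525 + -0.0100i → escape time 5
(row=0, col=4): c = 0.5600 + -0.0100i → escape time 4
(row=1, col=0): c = -0.6700 + -0.7550i → escape time 4
(row=1, col=1): c = -0.3625 + -0.7550i → escape time 5
(row=1, col=2): c = -0.0550 + -0.7550i → escape time 5
(row=1, col=3): c = 0.2525 + -0.7550i → escape time 5
(row=1, col=4): c = 0.5600 + -0.7550i → escape time 3
(row=2, col=0): c = -0.6700 + -1.5000i → escape time 2
(row=2, col=1): c = -0.3625 + -1.5000i → escape time 2
(row=2, col=2): c = -0.0550 + -1.5000i → escape time 2
(row=2, col=3): c = 0.2525 + -1.5000i → escape time 2
(row=2, col=4): c = 0.5600 + -1.5000i → escape time 2

Answer: 55554
45553
22222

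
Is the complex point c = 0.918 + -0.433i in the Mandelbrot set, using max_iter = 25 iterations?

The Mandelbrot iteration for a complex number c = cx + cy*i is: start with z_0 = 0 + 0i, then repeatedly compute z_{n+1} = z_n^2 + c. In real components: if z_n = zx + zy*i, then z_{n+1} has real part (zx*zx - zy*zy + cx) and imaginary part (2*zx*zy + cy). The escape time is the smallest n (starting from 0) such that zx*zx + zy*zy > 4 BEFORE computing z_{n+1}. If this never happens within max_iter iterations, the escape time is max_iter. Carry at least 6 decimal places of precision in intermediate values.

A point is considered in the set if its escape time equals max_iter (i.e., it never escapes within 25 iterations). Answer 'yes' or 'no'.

Answer: no

Derivation:
z_0 = 0 + 0i, c = 0.9180 + -0.4330i
Iter 1: z = 0.9180 + -0.4330i, |z|^2 = 1.0302
Iter 2: z = 1.5732 + -1.2280i, |z|^2 = 3.9830
Iter 3: z = 1.8851 + -4.2968i, |z|^2 = 22.0164
Escaped at iteration 3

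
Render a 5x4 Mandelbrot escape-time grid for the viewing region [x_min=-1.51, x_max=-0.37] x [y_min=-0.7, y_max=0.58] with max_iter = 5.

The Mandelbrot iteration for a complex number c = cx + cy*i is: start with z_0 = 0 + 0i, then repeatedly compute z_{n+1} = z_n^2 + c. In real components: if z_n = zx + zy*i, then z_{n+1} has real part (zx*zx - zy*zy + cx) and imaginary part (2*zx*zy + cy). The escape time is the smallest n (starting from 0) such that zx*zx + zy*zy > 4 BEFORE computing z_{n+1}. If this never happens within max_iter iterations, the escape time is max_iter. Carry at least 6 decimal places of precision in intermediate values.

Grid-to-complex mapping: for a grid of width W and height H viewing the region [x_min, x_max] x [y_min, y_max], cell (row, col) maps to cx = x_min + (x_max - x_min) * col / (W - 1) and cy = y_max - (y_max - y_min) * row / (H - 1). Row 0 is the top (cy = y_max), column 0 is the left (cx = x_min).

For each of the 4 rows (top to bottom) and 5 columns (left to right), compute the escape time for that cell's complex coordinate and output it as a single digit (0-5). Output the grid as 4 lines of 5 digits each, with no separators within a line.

(row=0, col=0): c = -1.5100 + 0.5800i → escape time 3
(row=0, col=1): c = -1.2250 + 0.5800i → escape time 3
(row=0, col=2): c = -0.9400 + 0.5800i → escape time 5
(row=0, col=3): c = -0.6550 + 0.5800i → escape time 5
(row=0, col=4): c = -0.3700 + 0.5800i → escape time 5
(row=1, col=0): c = -1.5100 + 0.1533i → escape time 5
(row=1, col=1): c = -1.2250 + 0.1533i → escape time 5
(row=1, col=2): c = -0.9400 + 0.1533i → escape time 5
(row=1, col=3): c = -0.6550 + 0.1533i → escape time 5
(row=1, col=4): c = -0.3700 + 0.1533i → escape time 5
(row=2, col=0): c = -1.5100 + -0.2733i → escape time 5
(row=2, col=1): c = -1.2250 + -0.2733i → escape time 5
(row=2, col=2): c = -0.9400 + -0.2733i → escape time 5
(row=2, col=3): c = -0.6550 + -0.2733i → escape time 5
(row=2, col=4): c = -0.3700 + -0.2733i → escape time 5
(row=3, col=0): c = -1.5100 + -0.7000i → escape time 3
(row=3, col=1): c = -1.2250 + -0.7000i → escape time 3
(row=3, col=2): c = -0.9400 + -0.7000i → escape time 4
(row=3, col=3): c = -0.6550 + -0.7000i → escape time 5
(row=3, col=4): c = -0.3700 + -0.7000i → escape time 5

Answer: 33555
55555
55555
33455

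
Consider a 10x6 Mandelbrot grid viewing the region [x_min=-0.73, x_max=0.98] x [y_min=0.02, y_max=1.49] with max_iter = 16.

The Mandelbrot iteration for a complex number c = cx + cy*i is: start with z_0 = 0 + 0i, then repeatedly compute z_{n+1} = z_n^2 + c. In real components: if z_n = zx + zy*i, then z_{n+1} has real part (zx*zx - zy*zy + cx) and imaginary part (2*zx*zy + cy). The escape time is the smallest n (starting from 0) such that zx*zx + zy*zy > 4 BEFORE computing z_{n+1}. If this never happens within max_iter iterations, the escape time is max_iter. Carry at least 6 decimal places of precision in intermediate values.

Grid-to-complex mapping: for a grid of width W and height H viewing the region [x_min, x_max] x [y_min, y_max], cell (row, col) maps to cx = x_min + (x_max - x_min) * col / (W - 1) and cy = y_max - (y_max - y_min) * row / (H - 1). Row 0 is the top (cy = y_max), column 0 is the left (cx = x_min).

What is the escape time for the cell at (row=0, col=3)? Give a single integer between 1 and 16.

Answer: 2

Derivation:
z_0 = 0 + 0i, c = -0.1600 + 1.4900i
Iter 1: z = -0.1600 + 1.4900i, |z|^2 = 2.2457
Iter 2: z = -2.3545 + 1.0132i, |z|^2 = 6.5702
Escaped at iteration 2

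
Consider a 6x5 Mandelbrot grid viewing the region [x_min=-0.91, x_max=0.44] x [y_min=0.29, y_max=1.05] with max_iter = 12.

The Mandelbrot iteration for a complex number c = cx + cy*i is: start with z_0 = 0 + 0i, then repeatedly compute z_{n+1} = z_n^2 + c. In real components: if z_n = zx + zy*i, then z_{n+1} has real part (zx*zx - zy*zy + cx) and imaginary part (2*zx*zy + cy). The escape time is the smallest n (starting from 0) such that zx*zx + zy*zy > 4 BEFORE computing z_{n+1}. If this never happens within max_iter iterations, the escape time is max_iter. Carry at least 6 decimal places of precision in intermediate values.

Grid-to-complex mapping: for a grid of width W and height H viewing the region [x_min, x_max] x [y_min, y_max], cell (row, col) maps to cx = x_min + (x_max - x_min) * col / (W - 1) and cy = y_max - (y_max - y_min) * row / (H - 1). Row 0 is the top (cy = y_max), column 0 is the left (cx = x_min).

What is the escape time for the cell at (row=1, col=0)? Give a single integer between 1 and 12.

z_0 = 0 + 0i, c = -0.9100 + 0.8600i
Iter 1: z = -0.9100 + 0.8600i, |z|^2 = 1.5677
Iter 2: z = -0.8215 + -0.7052i, |z|^2 = 1.1722
Iter 3: z = -0.7324 + 2.0186i, |z|^2 = 4.6114
Escaped at iteration 3

Answer: 3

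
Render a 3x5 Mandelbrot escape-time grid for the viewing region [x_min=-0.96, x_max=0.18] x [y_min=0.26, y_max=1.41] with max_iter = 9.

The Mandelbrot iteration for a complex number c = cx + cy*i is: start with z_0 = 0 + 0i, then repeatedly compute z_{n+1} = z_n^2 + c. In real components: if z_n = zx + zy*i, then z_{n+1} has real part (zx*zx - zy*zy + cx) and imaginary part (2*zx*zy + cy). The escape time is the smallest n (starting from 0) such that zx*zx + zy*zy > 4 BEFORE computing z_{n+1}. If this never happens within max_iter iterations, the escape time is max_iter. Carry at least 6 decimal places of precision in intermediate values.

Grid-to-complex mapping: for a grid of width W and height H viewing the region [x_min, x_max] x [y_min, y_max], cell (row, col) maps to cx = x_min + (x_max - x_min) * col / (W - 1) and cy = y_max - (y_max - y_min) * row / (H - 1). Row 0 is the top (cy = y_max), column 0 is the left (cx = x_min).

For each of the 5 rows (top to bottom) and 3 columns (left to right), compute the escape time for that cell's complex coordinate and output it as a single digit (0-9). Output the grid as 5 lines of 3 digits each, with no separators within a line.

Answer: 222
343
365
599
999

Derivation:
(row=0, col=0): c = -0.9600 + 1.4100i → escape time 2
(row=0, col=1): c = -0.3900 + 1.4100i → escape time 2
(row=0, col=2): c = 0.1800 + 1.4100i → escape time 2
(row=1, col=0): c = -0.9600 + 1.1225i → escape time 3
(row=1, col=1): c = -0.3900 + 1.1225i → escape time 4
(row=1, col=2): c = 0.1800 + 1.1225i → escape time 3
(row=2, col=0): c = -0.9600 + 0.8350i → escape time 3
(row=2, col=1): c = -0.3900 + 0.8350i → escape time 6
(row=2, col=2): c = 0.1800 + 0.8350i → escape time 5
(row=3, col=0): c = -0.9600 + 0.5475i → escape time 5
(row=3, col=1): c = -0.3900 + 0.5475i → escape time 9
(row=3, col=2): c = 0.1800 + 0.5475i → escape time 9
(row=4, col=0): c = -0.9600 + 0.2600i → escape time 9
(row=4, col=1): c = -0.3900 + 0.2600i → escape time 9
(row=4, col=2): c = 0.1800 + 0.2600i → escape time 9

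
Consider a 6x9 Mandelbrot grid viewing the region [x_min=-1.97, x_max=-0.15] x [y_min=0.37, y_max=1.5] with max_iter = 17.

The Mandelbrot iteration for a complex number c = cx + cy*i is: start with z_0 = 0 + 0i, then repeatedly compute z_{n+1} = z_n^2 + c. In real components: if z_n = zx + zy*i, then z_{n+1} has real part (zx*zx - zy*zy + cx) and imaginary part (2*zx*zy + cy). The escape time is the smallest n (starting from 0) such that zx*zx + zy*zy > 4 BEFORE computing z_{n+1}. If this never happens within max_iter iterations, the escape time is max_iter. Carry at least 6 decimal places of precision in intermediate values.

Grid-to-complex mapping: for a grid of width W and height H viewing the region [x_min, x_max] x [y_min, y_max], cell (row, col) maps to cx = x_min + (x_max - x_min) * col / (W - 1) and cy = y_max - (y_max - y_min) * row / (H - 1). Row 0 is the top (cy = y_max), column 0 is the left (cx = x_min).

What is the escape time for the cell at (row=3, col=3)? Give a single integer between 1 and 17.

z_0 = 0 + 0i, c = -0.8780 + 1.0762i
Iter 1: z = -0.8780 + 1.0762i, |z|^2 = 1.9292
Iter 2: z = -1.2654 + -0.8136i, |z|^2 = 2.2633
Iter 3: z = 0.0613 + 3.1355i, |z|^2 = 9.8349
Escaped at iteration 3

Answer: 3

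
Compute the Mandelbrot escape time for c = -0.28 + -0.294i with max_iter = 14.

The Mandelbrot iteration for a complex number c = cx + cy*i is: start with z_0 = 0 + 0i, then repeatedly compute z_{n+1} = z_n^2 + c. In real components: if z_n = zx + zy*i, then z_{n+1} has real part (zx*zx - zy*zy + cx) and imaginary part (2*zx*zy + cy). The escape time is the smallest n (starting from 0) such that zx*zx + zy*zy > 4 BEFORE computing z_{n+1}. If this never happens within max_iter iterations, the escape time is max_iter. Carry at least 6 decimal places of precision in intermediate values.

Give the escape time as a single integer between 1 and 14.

z_0 = 0 + 0i, c = -0.2800 + -0.2940i
Iter 1: z = -0.2800 + -0.2940i, |z|^2 = 0.1648
Iter 2: z = -0.2880 + -0.1294i, |z|^2 = 0.0997
Iter 3: z = -0.2138 + -0.2195i, |z|^2 = 0.0939
Iter 4: z = -0.2825 + -0.2002i, |z|^2 = 0.1199
Iter 5: z = -0.2403 + -0.1809i, |z|^2 = 0.0905
Iter 6: z = -0.2550 + -0.2071i, |z|^2 = 0.1079
Iter 7: z = -0.2578 + -0.1884i, |z|^2 = 0.1020
Iter 8: z = -0.2490 + -0.1968i, |z|^2 = 0.1008
Iter 9: z = -0.2567 + -0.1960i, |z|^2 = 0.1043
Iter 10: z = -0.2525 + -0.1934i, |z|^2 = 0.1011
Iter 11: z = -0.2536 + -0.1964i, |z|^2 = 0.1029
Iter 12: z = -0.2542 + -0.1944i, |z|^2 = 0.1024
Iter 13: z = -0.2532 + -0.1952i, |z|^2 = 0.1022

Answer: 14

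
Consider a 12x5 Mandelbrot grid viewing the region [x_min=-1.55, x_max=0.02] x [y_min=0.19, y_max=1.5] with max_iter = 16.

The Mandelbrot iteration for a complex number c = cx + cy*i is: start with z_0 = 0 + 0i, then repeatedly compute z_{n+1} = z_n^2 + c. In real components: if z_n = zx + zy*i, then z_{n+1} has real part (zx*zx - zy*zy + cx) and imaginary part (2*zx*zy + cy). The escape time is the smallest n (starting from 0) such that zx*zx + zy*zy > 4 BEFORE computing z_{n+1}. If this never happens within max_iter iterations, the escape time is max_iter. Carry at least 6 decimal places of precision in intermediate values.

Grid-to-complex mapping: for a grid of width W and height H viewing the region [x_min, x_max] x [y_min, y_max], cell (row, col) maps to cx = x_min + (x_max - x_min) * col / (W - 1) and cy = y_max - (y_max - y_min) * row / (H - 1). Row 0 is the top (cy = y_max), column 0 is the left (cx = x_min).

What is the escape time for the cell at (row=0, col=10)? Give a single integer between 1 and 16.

Answer: 2

Derivation:
z_0 = 0 + 0i, c = -0.1227 + 1.5000i
Iter 1: z = -0.1227 + 1.5000i, |z|^2 = 2.2651
Iter 2: z = -2.3577 + 1.1318i, |z|^2 = 6.8396
Escaped at iteration 2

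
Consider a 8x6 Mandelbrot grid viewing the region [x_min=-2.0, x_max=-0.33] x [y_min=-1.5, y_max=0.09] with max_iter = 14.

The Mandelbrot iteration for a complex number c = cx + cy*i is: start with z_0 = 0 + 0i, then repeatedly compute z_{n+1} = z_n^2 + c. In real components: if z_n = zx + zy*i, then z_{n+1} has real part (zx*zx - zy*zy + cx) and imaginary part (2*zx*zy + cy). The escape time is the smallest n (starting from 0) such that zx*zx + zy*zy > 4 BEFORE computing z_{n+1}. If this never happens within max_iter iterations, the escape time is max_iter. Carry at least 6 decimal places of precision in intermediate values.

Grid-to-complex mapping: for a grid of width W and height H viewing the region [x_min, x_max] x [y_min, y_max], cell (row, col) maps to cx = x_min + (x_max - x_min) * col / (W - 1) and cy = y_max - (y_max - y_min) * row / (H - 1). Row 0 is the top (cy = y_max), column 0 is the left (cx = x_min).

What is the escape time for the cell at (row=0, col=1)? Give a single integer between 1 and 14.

Answer: 4

Derivation:
z_0 = 0 + 0i, c = -1.7614 + 0.0900i
Iter 1: z = -1.7614 + 0.0900i, |z|^2 = 3.1107
Iter 2: z = 1.3331 + -0.2271i, |z|^2 = 1.8287
Iter 3: z = -0.0358 + -0.5154i, |z|^2 = 0.2669
Iter 4: z = -2.0258 + 0.1269i, |z|^2 = 4.1198
Escaped at iteration 4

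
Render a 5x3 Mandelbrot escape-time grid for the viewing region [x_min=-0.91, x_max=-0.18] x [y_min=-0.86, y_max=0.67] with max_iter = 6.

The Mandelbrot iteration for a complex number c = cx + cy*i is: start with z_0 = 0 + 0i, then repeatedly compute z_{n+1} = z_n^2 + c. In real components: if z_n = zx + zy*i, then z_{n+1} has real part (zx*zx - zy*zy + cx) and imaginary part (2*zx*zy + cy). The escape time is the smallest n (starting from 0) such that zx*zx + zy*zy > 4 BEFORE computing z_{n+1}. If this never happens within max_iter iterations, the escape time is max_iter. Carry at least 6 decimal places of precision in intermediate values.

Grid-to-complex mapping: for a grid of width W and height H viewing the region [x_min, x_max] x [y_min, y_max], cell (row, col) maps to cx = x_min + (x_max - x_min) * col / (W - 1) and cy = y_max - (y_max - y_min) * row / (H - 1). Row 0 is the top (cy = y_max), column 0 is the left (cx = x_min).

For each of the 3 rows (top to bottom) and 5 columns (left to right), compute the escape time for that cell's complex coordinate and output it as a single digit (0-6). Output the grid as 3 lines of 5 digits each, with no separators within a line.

(row=0, col=0): c = -0.9100 + 0.6700i → escape time 4
(row=0, col=1): c = -0.7275 + 0.6700i → escape time 5
(row=0, col=2): c = -0.5450 + 0.6700i → escape time 6
(row=0, col=3): c = -0.3625 + 0.6700i → escape time 6
(row=0, col=4): c = -0.1800 + 0.6700i → escape time 6
(row=1, col=0): c = -0.9100 + -0.0950i → escape time 6
(row=1, col=1): c = -0.7275 + -0.0950i → escape time 6
(row=1, col=2): c = -0.5450 + -0.0950i → escape time 6
(row=1, col=3): c = -0.3625 + -0.0950i → escape time 6
(row=1, col=4): c = -0.1800 + -0.0950i → escape time 6
(row=2, col=0): c = -0.9100 + -0.8600i → escape time 3
(row=2, col=1): c = -0.7275 + -0.8600i → escape time 4
(row=2, col=2): c = -0.5450 + -0.8600i → escape time 4
(row=2, col=3): c = -0.3625 + -0.8600i → escape time 6
(row=2, col=4): c = -0.1800 + -0.8600i → escape time 6

Answer: 45666
66666
34466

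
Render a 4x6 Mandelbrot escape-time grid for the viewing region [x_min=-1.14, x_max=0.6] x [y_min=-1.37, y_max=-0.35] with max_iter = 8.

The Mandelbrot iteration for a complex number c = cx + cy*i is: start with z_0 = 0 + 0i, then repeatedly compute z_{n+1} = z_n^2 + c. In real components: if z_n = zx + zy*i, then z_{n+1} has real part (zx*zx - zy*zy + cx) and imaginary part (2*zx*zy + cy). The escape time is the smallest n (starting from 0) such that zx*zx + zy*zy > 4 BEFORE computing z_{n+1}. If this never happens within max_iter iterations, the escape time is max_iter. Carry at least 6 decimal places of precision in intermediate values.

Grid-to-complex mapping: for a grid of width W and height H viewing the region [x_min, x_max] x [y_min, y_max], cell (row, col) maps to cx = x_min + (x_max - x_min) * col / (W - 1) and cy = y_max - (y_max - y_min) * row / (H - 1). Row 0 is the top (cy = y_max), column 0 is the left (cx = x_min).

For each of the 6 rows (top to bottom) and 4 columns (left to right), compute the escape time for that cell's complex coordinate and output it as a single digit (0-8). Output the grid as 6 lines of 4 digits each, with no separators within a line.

Answer: 8884
4883
3683
3462
3332
2222

Derivation:
(row=0, col=0): c = -1.1400 + -0.3500i → escape time 8
(row=0, col=1): c = -0.5600 + -0.3500i → escape time 8
(row=0, col=2): c = 0.0200 + -0.3500i → escape time 8
(row=0, col=3): c = 0.6000 + -0.3500i → escape time 4
(row=1, col=0): c = -1.1400 + -0.5540i → escape time 4
(row=1, col=1): c = -0.5600 + -0.5540i → escape time 8
(row=1, col=2): c = 0.0200 + -0.5540i → escape time 8
(row=1, col=3): c = 0.6000 + -0.5540i → escape time 3
(row=2, col=0): c = -1.1400 + -0.7580i → escape time 3
(row=2, col=1): c = -0.5600 + -0.7580i → escape time 6
(row=2, col=2): c = 0.0200 + -0.7580i → escape time 8
(row=2, col=3): c = 0.6000 + -0.7580i → escape time 3
(row=3, col=0): c = -1.1400 + -0.9620i → escape time 3
(row=3, col=1): c = -0.5600 + -0.9620i → escape time 4
(row=3, col=2): c = 0.0200 + -0.9620i → escape time 6
(row=3, col=3): c = 0.6000 + -0.9620i → escape time 2
(row=4, col=0): c = -1.1400 + -1.1660i → escape time 3
(row=4, col=1): c = -0.5600 + -1.1660i → escape time 3
(row=4, col=2): c = 0.0200 + -1.1660i → escape time 3
(row=4, col=3): c = 0.6000 + -1.1660i → escape time 2
(row=5, col=0): c = -1.1400 + -1.3700i → escape time 2
(row=5, col=1): c = -0.5600 + -1.3700i → escape time 2
(row=5, col=2): c = 0.0200 + -1.3700i → escape time 2
(row=5, col=3): c = 0.6000 + -1.3700i → escape time 2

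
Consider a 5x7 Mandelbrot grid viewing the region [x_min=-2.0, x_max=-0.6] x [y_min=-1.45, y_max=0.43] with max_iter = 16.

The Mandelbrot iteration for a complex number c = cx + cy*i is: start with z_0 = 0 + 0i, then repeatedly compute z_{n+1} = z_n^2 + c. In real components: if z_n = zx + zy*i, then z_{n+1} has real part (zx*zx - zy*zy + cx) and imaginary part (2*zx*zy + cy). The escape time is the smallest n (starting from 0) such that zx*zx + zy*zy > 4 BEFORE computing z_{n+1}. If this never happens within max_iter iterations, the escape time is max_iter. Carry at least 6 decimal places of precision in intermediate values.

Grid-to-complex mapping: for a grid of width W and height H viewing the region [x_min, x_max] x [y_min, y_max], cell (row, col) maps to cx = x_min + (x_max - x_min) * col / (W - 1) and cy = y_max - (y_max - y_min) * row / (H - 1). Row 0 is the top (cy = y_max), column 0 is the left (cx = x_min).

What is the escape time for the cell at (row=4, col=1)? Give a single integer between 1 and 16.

z_0 = 0 + 0i, c = -1.6500 + -0.8233i
Iter 1: z = -1.6500 + -0.8233i, |z|^2 = 3.4004
Iter 2: z = 0.3946 + 1.8937i, |z|^2 = 3.7417
Iter 3: z = -5.0802 + 0.6712i, |z|^2 = 26.2595
Escaped at iteration 3

Answer: 3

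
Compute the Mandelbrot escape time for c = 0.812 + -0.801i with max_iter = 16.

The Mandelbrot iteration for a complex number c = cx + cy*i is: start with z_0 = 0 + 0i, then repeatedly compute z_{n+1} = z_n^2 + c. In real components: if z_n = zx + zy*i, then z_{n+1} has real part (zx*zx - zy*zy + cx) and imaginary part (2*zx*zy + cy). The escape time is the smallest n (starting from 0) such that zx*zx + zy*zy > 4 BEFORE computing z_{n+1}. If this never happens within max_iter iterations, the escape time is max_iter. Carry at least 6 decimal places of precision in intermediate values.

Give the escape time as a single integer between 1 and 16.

z_0 = 0 + 0i, c = 0.8120 + -0.8010i
Iter 1: z = 0.8120 + -0.8010i, |z|^2 = 1.3009
Iter 2: z = 0.8297 + -2.1018i, |z|^2 = 5.1061
Escaped at iteration 2

Answer: 2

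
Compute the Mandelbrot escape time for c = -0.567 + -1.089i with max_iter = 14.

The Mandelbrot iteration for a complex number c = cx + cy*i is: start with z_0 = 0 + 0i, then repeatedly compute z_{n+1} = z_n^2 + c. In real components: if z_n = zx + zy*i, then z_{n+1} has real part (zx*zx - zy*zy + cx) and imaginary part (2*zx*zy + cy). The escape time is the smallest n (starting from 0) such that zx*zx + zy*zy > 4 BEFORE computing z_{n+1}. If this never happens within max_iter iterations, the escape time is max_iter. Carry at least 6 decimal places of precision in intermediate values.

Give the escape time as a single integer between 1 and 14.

Answer: 3

Derivation:
z_0 = 0 + 0i, c = -0.5670 + -1.0890i
Iter 1: z = -0.5670 + -1.0890i, |z|^2 = 1.5074
Iter 2: z = -1.4314 + 0.1459i, |z|^2 = 2.0703
Iter 3: z = 1.4607 + -1.5068i, |z|^2 = 4.4040
Escaped at iteration 3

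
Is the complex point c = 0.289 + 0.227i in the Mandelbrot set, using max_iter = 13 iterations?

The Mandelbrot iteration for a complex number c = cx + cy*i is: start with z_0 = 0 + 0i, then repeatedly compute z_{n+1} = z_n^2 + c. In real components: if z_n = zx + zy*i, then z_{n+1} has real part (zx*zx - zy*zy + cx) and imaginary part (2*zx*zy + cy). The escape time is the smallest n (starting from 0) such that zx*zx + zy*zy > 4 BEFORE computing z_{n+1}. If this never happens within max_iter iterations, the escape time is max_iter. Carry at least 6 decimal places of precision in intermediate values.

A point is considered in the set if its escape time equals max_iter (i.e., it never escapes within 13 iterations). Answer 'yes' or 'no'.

z_0 = 0 + 0i, c = 0.2890 + 0.2270i
Iter 1: z = 0.2890 + 0.2270i, |z|^2 = 0.1351
Iter 2: z = 0.3210 + 0.3582i, |z|^2 = 0.2313
Iter 3: z = 0.2637 + 0.4570i, |z|^2 = 0.2784
Iter 4: z = 0.1497 + 0.4680i, |z|^2 = 0.2415
Iter 5: z = 0.0924 + 0.3672i, |z|^2 = 0.1433
Iter 6: z = 0.1627 + 0.2948i, |z|^2 = 0.1134
Iter 7: z = 0.2286 + 0.3230i, |z|^2 = 0.1565
Iter 8: z = 0.2369 + 0.3746i, |z|^2 = 0.1965
Iter 9: z = 0.2048 + 0.4045i, |z|^2 = 0.2056
Iter 10: z = 0.1673 + 0.3927i, |z|^2 = 0.1822
Iter 11: z = 0.1628 + 0.3584i, |z|^2 = 0.1549
Iter 12: z = 0.1871 + 0.3437i, |z|^2 = 0.1531
Did not escape in 13 iterations → in set

Answer: yes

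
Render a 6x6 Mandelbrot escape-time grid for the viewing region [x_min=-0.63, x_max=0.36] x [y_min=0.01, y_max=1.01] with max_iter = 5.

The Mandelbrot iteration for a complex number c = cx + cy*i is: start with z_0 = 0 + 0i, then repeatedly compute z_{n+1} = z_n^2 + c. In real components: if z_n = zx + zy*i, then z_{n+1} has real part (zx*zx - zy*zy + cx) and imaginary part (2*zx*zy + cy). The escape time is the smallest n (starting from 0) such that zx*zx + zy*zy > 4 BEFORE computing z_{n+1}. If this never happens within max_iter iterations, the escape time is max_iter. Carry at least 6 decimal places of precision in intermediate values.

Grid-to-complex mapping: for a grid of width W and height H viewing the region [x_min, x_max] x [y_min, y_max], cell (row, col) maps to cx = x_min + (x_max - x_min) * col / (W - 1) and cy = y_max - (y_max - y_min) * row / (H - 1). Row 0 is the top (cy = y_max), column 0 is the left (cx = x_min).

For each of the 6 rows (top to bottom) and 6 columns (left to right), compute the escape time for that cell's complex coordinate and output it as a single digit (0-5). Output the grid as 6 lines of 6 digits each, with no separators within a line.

(row=0, col=0): c = -0.6300 + 1.0100i → escape time 4
(row=0, col=1): c = -0.4320 + 1.0100i → escape time 4
(row=0, col=2): c = -0.2340 + 1.0100i → escape time 5
(row=0, col=3): c = -0.0360 + 1.0100i → escape time 5
(row=0, col=4): c = 0.1620 + 1.0100i → escape time 4
(row=0, col=5): c = 0.3600 + 1.0100i → escape time 3
(row=1, col=0): c = -0.6300 + 0.8100i → escape time 4
(row=1, col=1): c = -0.4320 + 0.8100i → escape time 5
(row=1, col=2): c = -0.2340 + 0.8100i → escape time 5
(row=1, col=3): c = -0.0360 + 0.8100i → escape time 5
(row=1, col=4): c = 0.1620 + 0.8100i → escape time 5
(row=1, col=5): c = 0.3600 + 0.8100i → escape time 4
(row=2, col=0): c = -0.6300 + 0.6100i → escape time 5
(row=2, col=1): c = -0.4320 + 0.6100i → escape time 5
(row=2, col=2): c = -0.2340 + 0.6100i → escape time 5
(row=2, col=3): c = -0.0360 + 0.6100i → escape time 5
(row=2, col=4): c = 0.1620 + 0.6100i → escape time 5
(row=2, col=5): c = 0.3600 + 0.6100i → escape time 5
(row=3, col=0): c = -0.6300 + 0.4100i → escape time 5
(row=3, col=1): c = -0.4320 + 0.4100i → escape time 5
(row=3, col=2): c = -0.2340 + 0.4100i → escape time 5
(row=3, col=3): c = -0.0360 + 0.4100i → escape time 5
(row=3, col=4): c = 0.1620 + 0.4100i → escape time 5
(row=3, col=5): c = 0.3600 + 0.4100i → escape time 5
(row=4, col=0): c = -0.6300 + 0.2100i → escape time 5
(row=4, col=1): c = -0.4320 + 0.2100i → escape time 5
(row=4, col=2): c = -0.2340 + 0.2100i → escape time 5
(row=4, col=3): c = -0.0360 + 0.2100i → escape time 5
(row=4, col=4): c = 0.1620 + 0.2100i → escape time 5
(row=4, col=5): c = 0.3600 + 0.2100i → escape time 5
(row=5, col=0): c = -0.6300 + 0.0100i → escape time 5
(row=5, col=1): c = -0.4320 + 0.0100i → escape time 5
(row=5, col=2): c = -0.2340 + 0.0100i → escape time 5
(row=5, col=3): c = -0.0360 + 0.0100i → escape time 5
(row=5, col=4): c = 0.1620 + 0.0100i → escape time 5
(row=5, col=5): c = 0.3600 + 0.0100i → escape time 5

Answer: 445543
455554
555555
555555
555555
555555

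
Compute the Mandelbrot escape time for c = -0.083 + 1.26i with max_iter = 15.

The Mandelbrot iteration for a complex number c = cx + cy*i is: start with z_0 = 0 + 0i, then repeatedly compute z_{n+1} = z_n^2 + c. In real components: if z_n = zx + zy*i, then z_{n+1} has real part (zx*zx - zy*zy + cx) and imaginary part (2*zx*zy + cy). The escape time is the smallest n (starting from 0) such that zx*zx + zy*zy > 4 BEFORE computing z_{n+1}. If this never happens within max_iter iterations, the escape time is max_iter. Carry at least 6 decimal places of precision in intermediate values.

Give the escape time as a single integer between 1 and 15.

Answer: 3

Derivation:
z_0 = 0 + 0i, c = -0.0830 + 1.2600i
Iter 1: z = -0.0830 + 1.2600i, |z|^2 = 1.5945
Iter 2: z = -1.6637 + 1.0508i, |z|^2 = 3.8722
Iter 3: z = 1.5807 + -2.2366i, |z|^2 = 7.5008
Escaped at iteration 3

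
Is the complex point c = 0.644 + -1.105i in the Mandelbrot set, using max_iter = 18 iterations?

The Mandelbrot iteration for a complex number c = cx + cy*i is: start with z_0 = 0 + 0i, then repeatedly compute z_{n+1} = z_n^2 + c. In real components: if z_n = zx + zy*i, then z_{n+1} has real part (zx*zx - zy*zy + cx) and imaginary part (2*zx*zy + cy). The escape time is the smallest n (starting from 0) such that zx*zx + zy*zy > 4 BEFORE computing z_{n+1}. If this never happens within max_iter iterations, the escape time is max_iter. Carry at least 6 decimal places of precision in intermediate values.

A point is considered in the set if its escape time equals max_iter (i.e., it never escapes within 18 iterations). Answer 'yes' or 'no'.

Answer: no

Derivation:
z_0 = 0 + 0i, c = 0.6440 + -1.1050i
Iter 1: z = 0.6440 + -1.1050i, |z|^2 = 1.6358
Iter 2: z = -0.1623 + -2.5282i, |z|^2 = 6.4183
Escaped at iteration 2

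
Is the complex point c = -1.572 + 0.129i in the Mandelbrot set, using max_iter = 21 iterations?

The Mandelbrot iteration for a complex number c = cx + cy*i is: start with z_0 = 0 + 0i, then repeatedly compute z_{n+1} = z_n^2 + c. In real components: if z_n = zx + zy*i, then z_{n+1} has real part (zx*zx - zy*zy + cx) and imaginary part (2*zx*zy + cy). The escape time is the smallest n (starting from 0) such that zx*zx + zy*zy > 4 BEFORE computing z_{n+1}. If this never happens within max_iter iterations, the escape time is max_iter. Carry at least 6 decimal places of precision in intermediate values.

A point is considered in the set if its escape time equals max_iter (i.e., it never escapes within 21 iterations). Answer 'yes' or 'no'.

z_0 = 0 + 0i, c = -1.5720 + 0.1290i
Iter 1: z = -1.5720 + 0.1290i, |z|^2 = 2.4878
Iter 2: z = 0.8825 + -0.2766i, |z|^2 = 0.8554
Iter 3: z = -0.8696 + -0.3592i, |z|^2 = 0.8852
Iter 4: z = -0.9448 + 0.7537i, |z|^2 = 1.4607
Iter 5: z = -1.2474 + -1.2952i, |z|^2 = 3.2335
Iter 6: z = -1.6933 + 3.3603i, |z|^2 = 14.1588
Escaped at iteration 6

Answer: no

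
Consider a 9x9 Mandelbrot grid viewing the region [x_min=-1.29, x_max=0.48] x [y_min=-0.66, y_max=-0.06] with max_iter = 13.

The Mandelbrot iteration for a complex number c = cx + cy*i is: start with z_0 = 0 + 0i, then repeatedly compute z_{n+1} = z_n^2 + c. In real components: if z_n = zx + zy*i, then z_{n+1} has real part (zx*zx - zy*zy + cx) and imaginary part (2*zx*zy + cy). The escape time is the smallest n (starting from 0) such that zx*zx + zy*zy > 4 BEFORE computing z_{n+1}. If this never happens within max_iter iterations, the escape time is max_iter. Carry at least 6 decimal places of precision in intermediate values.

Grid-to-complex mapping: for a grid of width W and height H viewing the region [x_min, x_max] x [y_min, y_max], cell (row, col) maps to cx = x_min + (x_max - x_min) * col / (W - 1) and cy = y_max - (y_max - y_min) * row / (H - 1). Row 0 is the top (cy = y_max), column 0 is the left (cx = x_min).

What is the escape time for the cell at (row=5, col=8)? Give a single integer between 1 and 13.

Answer: 5

Derivation:
z_0 = 0 + 0i, c = 0.4800 + -0.4350i
Iter 1: z = 0.4800 + -0.4350i, |z|^2 = 0.4196
Iter 2: z = 0.5212 + -0.8526i, |z|^2 = 0.9986
Iter 3: z = 0.0247 + -1.3237i, |z|^2 = 1.7528
Iter 4: z = -1.2716 + -0.5004i, |z|^2 = 1.8673
Iter 5: z = 1.8466 + 0.8376i, |z|^2 = 4.1113
Escaped at iteration 5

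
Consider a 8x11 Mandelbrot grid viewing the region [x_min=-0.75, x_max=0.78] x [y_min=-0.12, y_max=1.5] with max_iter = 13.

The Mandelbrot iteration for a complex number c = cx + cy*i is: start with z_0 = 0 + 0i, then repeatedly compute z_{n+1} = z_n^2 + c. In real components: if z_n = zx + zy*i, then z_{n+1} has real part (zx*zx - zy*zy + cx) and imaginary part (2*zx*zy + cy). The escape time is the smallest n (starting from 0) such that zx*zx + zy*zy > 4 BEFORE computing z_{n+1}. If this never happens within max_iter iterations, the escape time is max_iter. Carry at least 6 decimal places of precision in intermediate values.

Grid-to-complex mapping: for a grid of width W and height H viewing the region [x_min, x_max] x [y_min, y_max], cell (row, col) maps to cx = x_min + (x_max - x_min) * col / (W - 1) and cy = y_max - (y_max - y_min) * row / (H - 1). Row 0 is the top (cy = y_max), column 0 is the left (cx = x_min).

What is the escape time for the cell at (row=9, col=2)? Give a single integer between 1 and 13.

z_0 = 0 + 0i, c = -0.3129 + 0.0420i
Iter 1: z = -0.3129 + 0.0420i, |z|^2 = 0.0996
Iter 2: z = -0.2167 + 0.0157i, |z|^2 = 0.0472
Iter 3: z = -0.2661 + 0.0352i, |z|^2 = 0.0721
Iter 4: z = -0.2433 + 0.0233i, |z|^2 = 0.0597
Iter 5: z = -0.2542 + 0.0307i, |z|^2 = 0.0656
Iter 6: z = -0.2492 + 0.0264i, |z|^2 = 0.0628
Iter 7: z = -0.2515 + 0.0288i, |z|^2 = 0.0641
Iter 8: z = -0.2505 + 0.0275i, |z|^2 = 0.0635
Iter 9: z = -0.2509 + 0.0282i, |z|^2 = 0.0637
Iter 10: z = -0.2507 + 0.0278i, |z|^2 = 0.0636
Iter 11: z = -0.2508 + 0.0280i, |z|^2 = 0.0637
Iter 12: z = -0.2508 + 0.0279i, |z|^2 = 0.0637

Answer: 13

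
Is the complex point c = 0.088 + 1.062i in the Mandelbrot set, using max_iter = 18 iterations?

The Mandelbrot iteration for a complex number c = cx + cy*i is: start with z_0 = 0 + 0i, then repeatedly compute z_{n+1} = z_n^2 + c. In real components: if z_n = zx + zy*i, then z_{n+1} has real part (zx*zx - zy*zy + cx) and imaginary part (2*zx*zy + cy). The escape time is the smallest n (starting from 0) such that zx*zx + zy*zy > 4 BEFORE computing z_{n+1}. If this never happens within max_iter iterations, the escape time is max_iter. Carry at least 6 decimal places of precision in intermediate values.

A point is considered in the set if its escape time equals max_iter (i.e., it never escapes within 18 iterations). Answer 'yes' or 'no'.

z_0 = 0 + 0i, c = 0.0880 + 1.0620i
Iter 1: z = 0.0880 + 1.0620i, |z|^2 = 1.1356
Iter 2: z = -1.0321 + 1.2489i, |z|^2 = 2.6250
Iter 3: z = -0.4066 + -1.5160i, |z|^2 = 2.4636
Iter 4: z = -2.0450 + 2.2947i, |z|^2 = 9.4475
Escaped at iteration 4

Answer: no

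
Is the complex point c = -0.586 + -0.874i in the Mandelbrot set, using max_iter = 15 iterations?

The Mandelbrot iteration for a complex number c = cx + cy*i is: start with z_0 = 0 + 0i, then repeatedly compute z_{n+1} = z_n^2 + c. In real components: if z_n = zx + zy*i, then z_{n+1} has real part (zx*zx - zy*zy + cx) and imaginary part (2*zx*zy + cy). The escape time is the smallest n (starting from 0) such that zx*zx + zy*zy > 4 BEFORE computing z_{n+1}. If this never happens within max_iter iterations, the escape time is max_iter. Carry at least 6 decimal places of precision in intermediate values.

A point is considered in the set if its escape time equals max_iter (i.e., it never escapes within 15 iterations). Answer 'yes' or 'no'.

Answer: no

Derivation:
z_0 = 0 + 0i, c = -0.5860 + -0.8740i
Iter 1: z = -0.5860 + -0.8740i, |z|^2 = 1.1073
Iter 2: z = -1.0065 + 0.1503i, |z|^2 = 1.0356
Iter 3: z = 0.4044 + -1.1766i, |z|^2 = 1.5479
Iter 4: z = -1.8069 + -1.8256i, |z|^2 = 6.5977
Escaped at iteration 4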